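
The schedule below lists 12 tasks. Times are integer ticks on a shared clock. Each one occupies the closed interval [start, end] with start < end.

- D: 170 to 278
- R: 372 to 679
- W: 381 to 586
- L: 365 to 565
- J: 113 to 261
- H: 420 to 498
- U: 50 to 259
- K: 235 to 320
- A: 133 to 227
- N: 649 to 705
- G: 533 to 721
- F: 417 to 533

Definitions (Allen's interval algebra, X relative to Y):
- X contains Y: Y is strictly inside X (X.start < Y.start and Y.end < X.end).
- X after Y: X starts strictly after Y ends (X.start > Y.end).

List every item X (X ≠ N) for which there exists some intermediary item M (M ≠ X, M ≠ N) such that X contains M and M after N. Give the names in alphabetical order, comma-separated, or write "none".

none

Target N = [649, 705].
Intermediaries M with M after N: none.
Union: none.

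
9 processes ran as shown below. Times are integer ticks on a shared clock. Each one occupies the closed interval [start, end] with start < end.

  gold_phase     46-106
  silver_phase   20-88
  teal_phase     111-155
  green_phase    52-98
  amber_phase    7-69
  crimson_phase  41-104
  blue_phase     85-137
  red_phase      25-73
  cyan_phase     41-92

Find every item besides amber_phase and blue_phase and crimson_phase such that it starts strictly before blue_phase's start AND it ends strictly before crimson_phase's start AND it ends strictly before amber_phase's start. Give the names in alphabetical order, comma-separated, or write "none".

none

Conditions: its start is strictly before blue_phase's start (X.start < 85) AND its end is strictly before crimson_phase's start (X.end < 41) AND its end is strictly before amber_phase's start (X.end < 7).
cyan_phase: start 41 < 85? ✓; end 92 < 41? ✗; end 92 < 7? ✗ → no.
gold_phase: start 46 < 85? ✓; end 106 < 41? ✗; end 106 < 7? ✗ → no.
green_phase: start 52 < 85? ✓; end 98 < 41? ✗; end 98 < 7? ✗ → no.
red_phase: start 25 < 85? ✓; end 73 < 41? ✗; end 73 < 7? ✗ → no.
silver_phase: start 20 < 85? ✓; end 88 < 41? ✗; end 88 < 7? ✗ → no.
teal_phase: start 111 < 85? ✗; end 155 < 41? ✗; end 155 < 7? ✗ → no.
Result: none.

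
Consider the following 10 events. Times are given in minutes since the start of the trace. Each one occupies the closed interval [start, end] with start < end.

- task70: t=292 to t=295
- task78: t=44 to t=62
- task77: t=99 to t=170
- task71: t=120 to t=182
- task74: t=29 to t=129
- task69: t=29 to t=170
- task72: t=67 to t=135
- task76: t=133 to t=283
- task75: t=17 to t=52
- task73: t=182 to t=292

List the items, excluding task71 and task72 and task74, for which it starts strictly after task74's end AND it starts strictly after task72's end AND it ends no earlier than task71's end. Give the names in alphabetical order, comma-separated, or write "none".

task70, task73

Conditions: its start is strictly after task74's end (X.start > t=129) AND its start is strictly after task72's end (X.start > t=135) AND its end is no earlier than task71's end (X.end >= t=182).
task69: start t=29 > t=129? ✗; start t=29 > t=135? ✗; end t=170 >= t=182? ✗ → no.
task70: start t=292 > t=129? ✓; start t=292 > t=135? ✓; end t=295 >= t=182? ✓ → yes.
task73: start t=182 > t=129? ✓; start t=182 > t=135? ✓; end t=292 >= t=182? ✓ → yes.
task75: start t=17 > t=129? ✗; start t=17 > t=135? ✗; end t=52 >= t=182? ✗ → no.
task76: start t=133 > t=129? ✓; start t=133 > t=135? ✗; end t=283 >= t=182? ✓ → no.
task77: start t=99 > t=129? ✗; start t=99 > t=135? ✗; end t=170 >= t=182? ✗ → no.
task78: start t=44 > t=129? ✗; start t=44 > t=135? ✗; end t=62 >= t=182? ✗ → no.
Result: task70, task73.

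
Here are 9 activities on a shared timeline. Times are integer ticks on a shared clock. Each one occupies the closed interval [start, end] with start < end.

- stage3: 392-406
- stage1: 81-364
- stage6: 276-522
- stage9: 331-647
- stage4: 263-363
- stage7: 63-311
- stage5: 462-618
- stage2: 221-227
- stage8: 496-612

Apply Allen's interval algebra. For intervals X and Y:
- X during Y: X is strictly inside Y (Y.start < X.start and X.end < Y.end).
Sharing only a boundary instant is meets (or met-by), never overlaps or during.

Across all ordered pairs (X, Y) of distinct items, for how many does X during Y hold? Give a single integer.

8

Checking all 72 ordered pairs for relation 'during'; matching pairs in alphabetical order:
(stage2, stage1): stage2 during stage1 ✓
(stage2, stage7): stage2 during stage7 ✓
(stage3, stage6): stage3 during stage6 ✓
(stage3, stage9): stage3 during stage9 ✓
(stage4, stage1): stage4 during stage1 ✓
(stage5, stage9): stage5 during stage9 ✓
(stage8, stage5): stage8 during stage5 ✓
(stage8, stage9): stage8 during stage9 ✓
Count: 8.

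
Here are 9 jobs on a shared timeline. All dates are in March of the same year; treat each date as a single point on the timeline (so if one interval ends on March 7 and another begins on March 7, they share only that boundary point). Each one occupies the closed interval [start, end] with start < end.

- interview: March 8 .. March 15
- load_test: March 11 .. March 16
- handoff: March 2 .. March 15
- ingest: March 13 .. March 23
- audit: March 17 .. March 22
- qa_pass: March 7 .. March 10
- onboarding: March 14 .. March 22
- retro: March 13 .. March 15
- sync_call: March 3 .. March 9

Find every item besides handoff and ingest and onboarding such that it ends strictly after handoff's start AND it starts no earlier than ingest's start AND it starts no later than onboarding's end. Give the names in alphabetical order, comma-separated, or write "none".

Conditions: its end is strictly after handoff's start (X.end > March 2) AND its start is no earlier than ingest's start (X.start >= March 13) AND its start is no later than onboarding's end (X.start <= March 22).
audit: end March 22 > March 2? ✓; start March 17 >= March 13? ✓; start March 17 <= March 22? ✓ → yes.
interview: end March 15 > March 2? ✓; start March 8 >= March 13? ✗; start March 8 <= March 22? ✓ → no.
load_test: end March 16 > March 2? ✓; start March 11 >= March 13? ✗; start March 11 <= March 22? ✓ → no.
qa_pass: end March 10 > March 2? ✓; start March 7 >= March 13? ✗; start March 7 <= March 22? ✓ → no.
retro: end March 15 > March 2? ✓; start March 13 >= March 13? ✓; start March 13 <= March 22? ✓ → yes.
sync_call: end March 9 > March 2? ✓; start March 3 >= March 13? ✗; start March 3 <= March 22? ✓ → no.
Result: audit, retro.

audit, retro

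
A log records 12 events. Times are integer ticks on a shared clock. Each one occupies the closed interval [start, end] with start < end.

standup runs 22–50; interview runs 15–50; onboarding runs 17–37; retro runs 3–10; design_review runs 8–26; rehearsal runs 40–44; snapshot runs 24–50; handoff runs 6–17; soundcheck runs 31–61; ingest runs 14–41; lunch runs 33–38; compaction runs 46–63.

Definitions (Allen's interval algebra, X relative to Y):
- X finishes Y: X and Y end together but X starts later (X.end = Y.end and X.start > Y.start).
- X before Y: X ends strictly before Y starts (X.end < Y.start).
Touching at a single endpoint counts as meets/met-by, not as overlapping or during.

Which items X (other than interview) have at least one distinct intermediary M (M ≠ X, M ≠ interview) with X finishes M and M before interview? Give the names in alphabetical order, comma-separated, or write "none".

Target interview = [15, 50].
Intermediaries M with M before interview: retro.
Via retro — items with X finishes retro: none.
Union: none.

none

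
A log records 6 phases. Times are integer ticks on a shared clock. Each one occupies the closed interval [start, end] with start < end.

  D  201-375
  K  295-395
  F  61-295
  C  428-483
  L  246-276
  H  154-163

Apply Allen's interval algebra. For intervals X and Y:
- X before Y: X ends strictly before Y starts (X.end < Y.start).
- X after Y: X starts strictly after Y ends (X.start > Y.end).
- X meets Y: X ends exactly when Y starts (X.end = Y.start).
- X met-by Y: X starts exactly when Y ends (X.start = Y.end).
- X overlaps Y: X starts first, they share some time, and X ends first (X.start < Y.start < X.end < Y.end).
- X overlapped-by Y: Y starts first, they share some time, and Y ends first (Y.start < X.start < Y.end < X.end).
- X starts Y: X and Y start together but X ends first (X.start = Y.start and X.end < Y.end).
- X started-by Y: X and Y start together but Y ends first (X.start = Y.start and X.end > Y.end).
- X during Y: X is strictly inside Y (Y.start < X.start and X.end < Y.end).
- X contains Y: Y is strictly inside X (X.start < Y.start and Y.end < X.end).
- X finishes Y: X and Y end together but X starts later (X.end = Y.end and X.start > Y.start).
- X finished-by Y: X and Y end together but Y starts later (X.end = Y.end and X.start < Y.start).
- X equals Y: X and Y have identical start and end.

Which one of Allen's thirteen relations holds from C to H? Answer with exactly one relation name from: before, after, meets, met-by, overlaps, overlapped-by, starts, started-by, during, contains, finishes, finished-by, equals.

C = [428, 483]; H = [154, 163].
Compare endpoints: C.start > H.start, C.start > H.end, C.end > H.start, C.end > H.end.
That pattern is 'after'.

after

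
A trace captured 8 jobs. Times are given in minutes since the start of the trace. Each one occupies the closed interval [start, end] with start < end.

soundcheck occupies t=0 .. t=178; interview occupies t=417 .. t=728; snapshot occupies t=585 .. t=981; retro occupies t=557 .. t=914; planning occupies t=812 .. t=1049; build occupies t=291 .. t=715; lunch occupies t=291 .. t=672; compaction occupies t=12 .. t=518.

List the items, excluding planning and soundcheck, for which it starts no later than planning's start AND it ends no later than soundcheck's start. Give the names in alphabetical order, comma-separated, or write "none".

Conditions: its start is no later than planning's start (X.start <= t=812) AND its end is no later than soundcheck's start (X.end <= t=0).
build: start t=291 <= t=812? ✓; end t=715 <= t=0? ✗ → no.
compaction: start t=12 <= t=812? ✓; end t=518 <= t=0? ✗ → no.
interview: start t=417 <= t=812? ✓; end t=728 <= t=0? ✗ → no.
lunch: start t=291 <= t=812? ✓; end t=672 <= t=0? ✗ → no.
retro: start t=557 <= t=812? ✓; end t=914 <= t=0? ✗ → no.
snapshot: start t=585 <= t=812? ✓; end t=981 <= t=0? ✗ → no.
Result: none.

none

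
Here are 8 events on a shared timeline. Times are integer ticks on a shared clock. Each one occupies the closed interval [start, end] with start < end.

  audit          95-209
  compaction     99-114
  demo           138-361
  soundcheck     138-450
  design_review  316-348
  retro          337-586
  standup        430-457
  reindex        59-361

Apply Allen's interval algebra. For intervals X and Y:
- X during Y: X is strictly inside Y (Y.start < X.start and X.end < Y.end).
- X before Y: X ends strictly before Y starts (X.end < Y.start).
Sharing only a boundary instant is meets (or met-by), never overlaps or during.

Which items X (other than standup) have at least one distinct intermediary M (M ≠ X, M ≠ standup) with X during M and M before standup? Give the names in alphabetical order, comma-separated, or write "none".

Target standup = [430, 457].
Intermediaries M with M before standup: audit, compaction, demo, design_review, reindex.
Via audit — items with X during audit: compaction.
Via compaction — items with X during compaction: none.
Via demo — items with X during demo: design_review.
Via design_review — items with X during design_review: none.
Via reindex — items with X during reindex: audit, compaction, design_review.
Union: audit, compaction, design_review.

audit, compaction, design_review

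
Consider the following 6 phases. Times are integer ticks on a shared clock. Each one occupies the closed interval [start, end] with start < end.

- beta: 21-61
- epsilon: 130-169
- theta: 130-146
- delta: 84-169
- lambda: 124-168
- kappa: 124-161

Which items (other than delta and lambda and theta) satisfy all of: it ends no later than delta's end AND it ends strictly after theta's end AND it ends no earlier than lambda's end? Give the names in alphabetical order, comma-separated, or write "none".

Conditions: its end is no later than delta's end (X.end <= 169) AND its end is strictly after theta's end (X.end > 146) AND its end is no earlier than lambda's end (X.end >= 168).
beta: end 61 <= 169? ✓; end 61 > 146? ✗; end 61 >= 168? ✗ → no.
epsilon: end 169 <= 169? ✓; end 169 > 146? ✓; end 169 >= 168? ✓ → yes.
kappa: end 161 <= 169? ✓; end 161 > 146? ✓; end 161 >= 168? ✗ → no.
Result: epsilon.

epsilon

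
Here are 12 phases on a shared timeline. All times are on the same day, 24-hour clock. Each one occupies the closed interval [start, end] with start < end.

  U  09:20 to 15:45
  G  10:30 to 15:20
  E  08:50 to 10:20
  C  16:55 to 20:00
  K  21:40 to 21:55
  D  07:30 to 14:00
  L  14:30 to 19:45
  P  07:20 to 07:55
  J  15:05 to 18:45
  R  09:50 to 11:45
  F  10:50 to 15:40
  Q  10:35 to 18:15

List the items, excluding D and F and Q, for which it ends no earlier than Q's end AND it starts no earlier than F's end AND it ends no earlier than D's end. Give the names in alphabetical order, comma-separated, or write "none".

C, K

Conditions: its end is no earlier than Q's end (X.end >= 18:15) AND its start is no earlier than F's end (X.start >= 15:40) AND its end is no earlier than D's end (X.end >= 14:00).
C: end 20:00 >= 18:15? ✓; start 16:55 >= 15:40? ✓; end 20:00 >= 14:00? ✓ → yes.
E: end 10:20 >= 18:15? ✗; start 08:50 >= 15:40? ✗; end 10:20 >= 14:00? ✗ → no.
G: end 15:20 >= 18:15? ✗; start 10:30 >= 15:40? ✗; end 15:20 >= 14:00? ✓ → no.
J: end 18:45 >= 18:15? ✓; start 15:05 >= 15:40? ✗; end 18:45 >= 14:00? ✓ → no.
K: end 21:55 >= 18:15? ✓; start 21:40 >= 15:40? ✓; end 21:55 >= 14:00? ✓ → yes.
L: end 19:45 >= 18:15? ✓; start 14:30 >= 15:40? ✗; end 19:45 >= 14:00? ✓ → no.
P: end 07:55 >= 18:15? ✗; start 07:20 >= 15:40? ✗; end 07:55 >= 14:00? ✗ → no.
R: end 11:45 >= 18:15? ✗; start 09:50 >= 15:40? ✗; end 11:45 >= 14:00? ✗ → no.
U: end 15:45 >= 18:15? ✗; start 09:20 >= 15:40? ✗; end 15:45 >= 14:00? ✓ → no.
Result: C, K.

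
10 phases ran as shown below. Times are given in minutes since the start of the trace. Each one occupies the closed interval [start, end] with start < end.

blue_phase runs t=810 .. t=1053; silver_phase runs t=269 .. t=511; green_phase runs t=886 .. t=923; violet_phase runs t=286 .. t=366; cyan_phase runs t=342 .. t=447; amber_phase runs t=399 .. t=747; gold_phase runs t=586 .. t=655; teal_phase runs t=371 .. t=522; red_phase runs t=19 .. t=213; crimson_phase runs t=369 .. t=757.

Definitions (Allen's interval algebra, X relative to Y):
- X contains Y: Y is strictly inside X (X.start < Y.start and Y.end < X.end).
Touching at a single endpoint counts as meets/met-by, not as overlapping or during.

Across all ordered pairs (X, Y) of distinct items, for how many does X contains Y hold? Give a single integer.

7

Checking all 90 ordered pairs for relation 'contains'; matching pairs in alphabetical order:
(amber_phase, gold_phase): amber_phase contains gold_phase ✓
(blue_phase, green_phase): blue_phase contains green_phase ✓
(crimson_phase, amber_phase): crimson_phase contains amber_phase ✓
(crimson_phase, gold_phase): crimson_phase contains gold_phase ✓
(crimson_phase, teal_phase): crimson_phase contains teal_phase ✓
(silver_phase, cyan_phase): silver_phase contains cyan_phase ✓
(silver_phase, violet_phase): silver_phase contains violet_phase ✓
Count: 7.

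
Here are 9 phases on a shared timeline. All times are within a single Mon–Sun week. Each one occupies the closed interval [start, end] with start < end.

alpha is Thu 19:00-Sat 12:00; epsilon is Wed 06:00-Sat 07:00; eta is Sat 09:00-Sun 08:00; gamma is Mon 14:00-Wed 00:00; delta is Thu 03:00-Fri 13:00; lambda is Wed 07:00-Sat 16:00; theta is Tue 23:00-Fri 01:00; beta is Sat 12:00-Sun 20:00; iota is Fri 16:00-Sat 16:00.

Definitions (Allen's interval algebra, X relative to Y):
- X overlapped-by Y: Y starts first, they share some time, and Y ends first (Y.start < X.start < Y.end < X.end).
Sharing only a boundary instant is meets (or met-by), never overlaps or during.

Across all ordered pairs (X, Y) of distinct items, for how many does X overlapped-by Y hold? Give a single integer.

Checking all 72 ordered pairs for relation 'overlapped-by'; matching pairs in alphabetical order:
(alpha, delta): alpha overlapped-by delta ✓
(alpha, epsilon): alpha overlapped-by epsilon ✓
(alpha, theta): alpha overlapped-by theta ✓
(beta, eta): beta overlapped-by eta ✓
(beta, iota): beta overlapped-by iota ✓
(beta, lambda): beta overlapped-by lambda ✓
(delta, theta): delta overlapped-by theta ✓
(epsilon, theta): epsilon overlapped-by theta ✓
(eta, alpha): eta overlapped-by alpha ✓
(eta, iota): eta overlapped-by iota ✓
(eta, lambda): eta overlapped-by lambda ✓
(iota, alpha): iota overlapped-by alpha ✓
(iota, epsilon): iota overlapped-by epsilon ✓
(lambda, epsilon): lambda overlapped-by epsilon ✓
(lambda, theta): lambda overlapped-by theta ✓
(theta, gamma): theta overlapped-by gamma ✓
Count: 16.

16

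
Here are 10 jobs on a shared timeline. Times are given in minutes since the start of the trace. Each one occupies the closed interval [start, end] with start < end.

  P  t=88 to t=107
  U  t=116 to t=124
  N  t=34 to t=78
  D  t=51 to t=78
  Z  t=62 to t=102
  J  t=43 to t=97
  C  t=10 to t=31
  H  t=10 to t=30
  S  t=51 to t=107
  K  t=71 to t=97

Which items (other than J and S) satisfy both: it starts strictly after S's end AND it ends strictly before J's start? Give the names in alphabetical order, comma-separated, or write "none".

Conditions: its start is strictly after S's end (X.start > t=107) AND its end is strictly before J's start (X.end < t=43).
C: start t=10 > t=107? ✗; end t=31 < t=43? ✓ → no.
D: start t=51 > t=107? ✗; end t=78 < t=43? ✗ → no.
H: start t=10 > t=107? ✗; end t=30 < t=43? ✓ → no.
K: start t=71 > t=107? ✗; end t=97 < t=43? ✗ → no.
N: start t=34 > t=107? ✗; end t=78 < t=43? ✗ → no.
P: start t=88 > t=107? ✗; end t=107 < t=43? ✗ → no.
U: start t=116 > t=107? ✓; end t=124 < t=43? ✗ → no.
Z: start t=62 > t=107? ✗; end t=102 < t=43? ✗ → no.
Result: none.

none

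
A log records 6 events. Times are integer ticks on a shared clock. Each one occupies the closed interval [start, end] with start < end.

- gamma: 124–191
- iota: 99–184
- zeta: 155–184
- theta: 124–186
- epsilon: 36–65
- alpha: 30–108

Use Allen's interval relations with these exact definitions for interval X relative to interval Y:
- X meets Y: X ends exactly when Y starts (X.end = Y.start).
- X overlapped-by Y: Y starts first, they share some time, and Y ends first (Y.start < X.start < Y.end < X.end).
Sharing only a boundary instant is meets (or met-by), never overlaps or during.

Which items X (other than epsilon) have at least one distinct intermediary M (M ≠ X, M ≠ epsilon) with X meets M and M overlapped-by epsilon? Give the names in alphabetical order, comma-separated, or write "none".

none

Target epsilon = [36, 65].
Intermediaries M with M overlapped-by epsilon: none.
Union: none.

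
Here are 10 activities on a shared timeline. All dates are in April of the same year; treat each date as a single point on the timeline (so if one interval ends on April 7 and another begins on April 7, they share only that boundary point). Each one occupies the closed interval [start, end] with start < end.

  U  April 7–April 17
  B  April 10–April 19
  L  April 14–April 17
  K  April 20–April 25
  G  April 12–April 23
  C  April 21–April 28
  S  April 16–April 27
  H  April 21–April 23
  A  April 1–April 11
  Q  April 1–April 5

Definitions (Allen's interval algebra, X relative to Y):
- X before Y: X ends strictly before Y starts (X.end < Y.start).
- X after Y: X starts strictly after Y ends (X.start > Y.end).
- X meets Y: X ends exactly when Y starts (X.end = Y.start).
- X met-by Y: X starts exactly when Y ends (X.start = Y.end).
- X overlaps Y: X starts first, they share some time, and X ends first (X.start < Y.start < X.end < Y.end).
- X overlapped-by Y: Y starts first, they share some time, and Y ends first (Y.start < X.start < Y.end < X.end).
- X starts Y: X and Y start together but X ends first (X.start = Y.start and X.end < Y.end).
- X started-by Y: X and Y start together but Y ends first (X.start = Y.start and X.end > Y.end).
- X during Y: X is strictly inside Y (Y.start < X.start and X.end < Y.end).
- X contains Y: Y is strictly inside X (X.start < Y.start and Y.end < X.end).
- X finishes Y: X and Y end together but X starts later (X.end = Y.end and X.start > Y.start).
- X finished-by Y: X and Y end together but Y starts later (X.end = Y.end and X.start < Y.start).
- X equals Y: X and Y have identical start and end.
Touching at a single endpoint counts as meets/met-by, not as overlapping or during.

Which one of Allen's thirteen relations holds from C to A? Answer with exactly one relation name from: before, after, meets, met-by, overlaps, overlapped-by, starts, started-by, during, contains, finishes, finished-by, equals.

after

C = [April 21, April 28]; A = [April 1, April 11].
Compare endpoints: C.start > A.start, C.start > A.end, C.end > A.start, C.end > A.end.
That pattern is 'after'.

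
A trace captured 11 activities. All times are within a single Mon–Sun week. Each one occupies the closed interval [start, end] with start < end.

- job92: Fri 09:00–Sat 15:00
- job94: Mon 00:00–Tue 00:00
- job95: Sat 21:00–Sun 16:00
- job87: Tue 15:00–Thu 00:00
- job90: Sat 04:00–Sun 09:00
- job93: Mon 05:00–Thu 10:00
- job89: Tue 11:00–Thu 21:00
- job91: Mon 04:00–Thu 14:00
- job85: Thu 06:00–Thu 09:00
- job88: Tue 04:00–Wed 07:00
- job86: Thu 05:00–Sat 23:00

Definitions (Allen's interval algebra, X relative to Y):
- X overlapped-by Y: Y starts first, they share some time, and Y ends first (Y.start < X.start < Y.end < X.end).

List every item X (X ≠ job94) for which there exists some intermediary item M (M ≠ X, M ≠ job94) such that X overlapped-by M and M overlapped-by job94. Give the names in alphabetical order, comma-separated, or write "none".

Target job94 = [Mon 00:00, Tue 00:00].
Intermediaries M with M overlapped-by job94: job91, job93.
Via job91 — items with X overlapped-by job91: job86, job89.
Via job93 — items with X overlapped-by job93: job86, job89.
Union: job86, job89.

job86, job89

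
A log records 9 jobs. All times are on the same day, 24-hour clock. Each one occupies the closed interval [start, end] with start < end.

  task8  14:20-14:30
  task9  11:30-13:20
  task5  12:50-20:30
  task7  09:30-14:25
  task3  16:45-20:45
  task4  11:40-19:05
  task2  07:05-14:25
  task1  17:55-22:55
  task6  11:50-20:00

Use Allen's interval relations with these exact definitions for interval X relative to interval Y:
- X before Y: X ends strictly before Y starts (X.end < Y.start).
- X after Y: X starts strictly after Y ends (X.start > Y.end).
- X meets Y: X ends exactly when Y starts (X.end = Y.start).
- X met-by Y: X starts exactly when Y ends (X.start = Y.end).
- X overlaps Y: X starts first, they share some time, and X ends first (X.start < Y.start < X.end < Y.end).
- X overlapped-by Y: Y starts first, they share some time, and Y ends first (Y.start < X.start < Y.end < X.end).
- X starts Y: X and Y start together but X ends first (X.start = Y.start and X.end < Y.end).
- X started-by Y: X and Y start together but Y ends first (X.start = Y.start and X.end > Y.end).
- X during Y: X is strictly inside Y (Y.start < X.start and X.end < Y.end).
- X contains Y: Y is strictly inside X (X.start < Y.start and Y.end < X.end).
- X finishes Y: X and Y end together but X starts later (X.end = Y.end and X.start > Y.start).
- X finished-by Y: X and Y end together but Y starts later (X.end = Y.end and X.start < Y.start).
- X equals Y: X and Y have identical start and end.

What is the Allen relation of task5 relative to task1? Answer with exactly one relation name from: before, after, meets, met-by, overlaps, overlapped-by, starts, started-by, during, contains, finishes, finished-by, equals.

task5 = [12:50, 20:30]; task1 = [17:55, 22:55].
Compare endpoints: task5.start < task1.start, task5.start < task1.end, task5.end > task1.start, task5.end < task1.end.
That pattern is 'overlaps'.

overlaps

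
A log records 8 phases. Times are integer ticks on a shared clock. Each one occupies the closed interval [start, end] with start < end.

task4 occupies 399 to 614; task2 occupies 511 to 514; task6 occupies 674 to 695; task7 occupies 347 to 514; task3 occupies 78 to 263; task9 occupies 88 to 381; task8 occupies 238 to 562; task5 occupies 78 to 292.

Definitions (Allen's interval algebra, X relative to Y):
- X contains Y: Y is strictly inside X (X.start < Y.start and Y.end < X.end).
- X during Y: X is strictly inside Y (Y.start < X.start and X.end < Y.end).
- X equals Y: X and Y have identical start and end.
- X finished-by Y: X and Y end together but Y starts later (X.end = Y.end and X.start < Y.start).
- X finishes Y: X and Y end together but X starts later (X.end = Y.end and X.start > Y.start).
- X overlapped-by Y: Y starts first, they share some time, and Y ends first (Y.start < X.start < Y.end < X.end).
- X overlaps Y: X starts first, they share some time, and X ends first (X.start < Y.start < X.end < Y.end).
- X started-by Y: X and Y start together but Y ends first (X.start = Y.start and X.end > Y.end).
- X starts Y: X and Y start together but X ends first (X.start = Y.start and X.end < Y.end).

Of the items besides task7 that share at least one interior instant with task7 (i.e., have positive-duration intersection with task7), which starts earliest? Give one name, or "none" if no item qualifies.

task9

Target task7 = [347, 514].
task2 [511, 514] → finishes → candidate.
task3 [78, 263] → before → excluded.
task4 [399, 614] → overlapped-by → candidate.
task5 [78, 292] → before → excluded.
task6 [674, 695] → after → excluded.
task8 [238, 562] → contains → candidate.
task9 [88, 381] → overlaps → candidate.
Among candidates, earliest start is 88 → task9.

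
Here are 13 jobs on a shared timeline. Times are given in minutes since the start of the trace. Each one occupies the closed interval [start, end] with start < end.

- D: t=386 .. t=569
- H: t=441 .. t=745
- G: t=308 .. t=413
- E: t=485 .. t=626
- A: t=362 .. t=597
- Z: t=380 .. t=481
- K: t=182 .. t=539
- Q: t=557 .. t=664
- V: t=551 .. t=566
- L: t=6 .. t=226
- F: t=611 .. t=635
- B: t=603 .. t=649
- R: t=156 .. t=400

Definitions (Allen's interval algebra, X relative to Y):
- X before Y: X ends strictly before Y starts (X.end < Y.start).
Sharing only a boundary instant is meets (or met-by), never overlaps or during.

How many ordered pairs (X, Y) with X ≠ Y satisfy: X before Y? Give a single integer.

37

Checking all 156 ordered pairs for relation 'before'; matching pairs in alphabetical order:
(A, B): A before B ✓
(A, F): A before F ✓
(D, B): D before B ✓
(D, F): D before F ✓
(G, B): G before B ✓
(G, E): G before E ✓
(G, F): G before F ✓
(G, H): G before H ✓
(G, Q): G before Q ✓
(G, V): G before V ✓
(K, B): K before B ✓
(K, F): K before F ✓
(K, Q): K before Q ✓
(K, V): K before V ✓
(L, A): L before A ✓
(L, B): L before B ✓
(L, D): L before D ✓
(L, E): L before E ✓
(L, F): L before F ✓
(L, G): L before G ✓
(L, H): L before H ✓
(L, Q): L before Q ✓
(L, V): L before V ✓
(L, Z): L before Z ✓
... plus 13 further pairs not listed.
Count: 37.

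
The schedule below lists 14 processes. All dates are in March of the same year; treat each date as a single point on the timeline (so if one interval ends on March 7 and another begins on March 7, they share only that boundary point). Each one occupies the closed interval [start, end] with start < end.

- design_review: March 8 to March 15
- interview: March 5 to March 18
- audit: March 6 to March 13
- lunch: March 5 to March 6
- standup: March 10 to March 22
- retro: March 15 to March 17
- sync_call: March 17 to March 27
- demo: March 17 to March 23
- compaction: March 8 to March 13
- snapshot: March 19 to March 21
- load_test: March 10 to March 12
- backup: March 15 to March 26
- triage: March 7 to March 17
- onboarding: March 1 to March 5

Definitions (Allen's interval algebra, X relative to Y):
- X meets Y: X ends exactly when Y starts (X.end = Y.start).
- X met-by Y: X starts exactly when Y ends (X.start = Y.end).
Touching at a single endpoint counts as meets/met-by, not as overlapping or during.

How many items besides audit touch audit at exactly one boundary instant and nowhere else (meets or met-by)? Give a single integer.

Target audit = [March 6, March 13].
backup [March 15, March 26] → after → no.
compaction [March 8, March 13] → finishes → no.
demo [March 17, March 23] → after → no.
design_review [March 8, March 15] → overlapped-by → no.
interview [March 5, March 18] → contains → no.
load_test [March 10, March 12] → during → no.
lunch [March 5, March 6] → meets → counts.
onboarding [March 1, March 5] → before → no.
retro [March 15, March 17] → after → no.
snapshot [March 19, March 21] → after → no.
standup [March 10, March 22] → overlapped-by → no.
sync_call [March 17, March 27] → after → no.
triage [March 7, March 17] → overlapped-by → no.
Total: 1.

1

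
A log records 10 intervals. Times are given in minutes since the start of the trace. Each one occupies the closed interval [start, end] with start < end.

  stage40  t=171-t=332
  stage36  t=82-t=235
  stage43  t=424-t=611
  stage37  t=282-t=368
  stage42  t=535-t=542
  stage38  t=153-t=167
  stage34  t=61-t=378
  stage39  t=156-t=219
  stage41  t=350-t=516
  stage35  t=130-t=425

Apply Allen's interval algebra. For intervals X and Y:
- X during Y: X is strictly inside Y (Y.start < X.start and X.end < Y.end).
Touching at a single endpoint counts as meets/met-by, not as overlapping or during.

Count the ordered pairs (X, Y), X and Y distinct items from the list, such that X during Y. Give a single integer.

12

Checking all 90 ordered pairs for relation 'during'; matching pairs in alphabetical order:
(stage36, stage34): stage36 during stage34 ✓
(stage37, stage34): stage37 during stage34 ✓
(stage37, stage35): stage37 during stage35 ✓
(stage38, stage34): stage38 during stage34 ✓
(stage38, stage35): stage38 during stage35 ✓
(stage38, stage36): stage38 during stage36 ✓
(stage39, stage34): stage39 during stage34 ✓
(stage39, stage35): stage39 during stage35 ✓
(stage39, stage36): stage39 during stage36 ✓
(stage40, stage34): stage40 during stage34 ✓
(stage40, stage35): stage40 during stage35 ✓
(stage42, stage43): stage42 during stage43 ✓
Count: 12.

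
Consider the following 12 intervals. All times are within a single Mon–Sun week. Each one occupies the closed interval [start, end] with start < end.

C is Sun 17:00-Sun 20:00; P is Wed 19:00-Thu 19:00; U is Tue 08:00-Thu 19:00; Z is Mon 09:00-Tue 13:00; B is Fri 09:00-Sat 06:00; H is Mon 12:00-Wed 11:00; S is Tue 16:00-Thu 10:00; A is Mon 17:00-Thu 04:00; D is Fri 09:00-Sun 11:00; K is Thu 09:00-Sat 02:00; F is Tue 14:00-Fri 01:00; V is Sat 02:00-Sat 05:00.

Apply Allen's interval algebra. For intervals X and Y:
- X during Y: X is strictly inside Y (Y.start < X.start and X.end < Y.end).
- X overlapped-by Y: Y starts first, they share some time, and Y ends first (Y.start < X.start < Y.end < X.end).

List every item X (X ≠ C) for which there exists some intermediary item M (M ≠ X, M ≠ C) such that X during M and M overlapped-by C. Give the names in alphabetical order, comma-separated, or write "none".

none

Target C = [Sun 17:00, Sun 20:00].
Intermediaries M with M overlapped-by C: none.
Union: none.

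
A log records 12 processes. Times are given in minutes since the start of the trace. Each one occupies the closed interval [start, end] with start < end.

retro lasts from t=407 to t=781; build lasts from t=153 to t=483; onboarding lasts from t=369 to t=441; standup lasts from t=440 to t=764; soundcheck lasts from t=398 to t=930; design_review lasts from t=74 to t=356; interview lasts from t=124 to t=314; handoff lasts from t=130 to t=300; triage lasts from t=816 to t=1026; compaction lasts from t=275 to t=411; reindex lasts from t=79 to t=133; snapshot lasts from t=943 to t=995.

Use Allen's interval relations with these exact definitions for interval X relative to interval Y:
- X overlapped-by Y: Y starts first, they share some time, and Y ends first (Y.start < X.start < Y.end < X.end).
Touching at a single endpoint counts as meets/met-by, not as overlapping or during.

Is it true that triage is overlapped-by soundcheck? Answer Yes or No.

triage = [t=816, t=1026], soundcheck = [t=398, t=930].
Actual relation of triage to soundcheck: overlapped-by.
Asked whether 'overlapped-by' holds → Yes.

Yes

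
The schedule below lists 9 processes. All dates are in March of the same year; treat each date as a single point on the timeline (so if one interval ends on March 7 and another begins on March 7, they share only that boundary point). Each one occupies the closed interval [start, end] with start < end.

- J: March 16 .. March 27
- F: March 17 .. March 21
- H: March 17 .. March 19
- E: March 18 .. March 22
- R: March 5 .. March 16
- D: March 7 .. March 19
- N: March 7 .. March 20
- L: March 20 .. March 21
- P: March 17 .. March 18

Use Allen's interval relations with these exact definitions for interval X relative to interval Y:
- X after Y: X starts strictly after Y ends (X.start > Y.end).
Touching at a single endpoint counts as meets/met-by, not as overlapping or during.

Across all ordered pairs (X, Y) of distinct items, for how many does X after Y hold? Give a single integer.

Checking all 72 ordered pairs for relation 'after'; matching pairs in alphabetical order:
(E, R): E after R ✓
(F, R): F after R ✓
(H, R): H after R ✓
(L, D): L after D ✓
(L, H): L after H ✓
(L, P): L after P ✓
(L, R): L after R ✓
(P, R): P after R ✓
Count: 8.

8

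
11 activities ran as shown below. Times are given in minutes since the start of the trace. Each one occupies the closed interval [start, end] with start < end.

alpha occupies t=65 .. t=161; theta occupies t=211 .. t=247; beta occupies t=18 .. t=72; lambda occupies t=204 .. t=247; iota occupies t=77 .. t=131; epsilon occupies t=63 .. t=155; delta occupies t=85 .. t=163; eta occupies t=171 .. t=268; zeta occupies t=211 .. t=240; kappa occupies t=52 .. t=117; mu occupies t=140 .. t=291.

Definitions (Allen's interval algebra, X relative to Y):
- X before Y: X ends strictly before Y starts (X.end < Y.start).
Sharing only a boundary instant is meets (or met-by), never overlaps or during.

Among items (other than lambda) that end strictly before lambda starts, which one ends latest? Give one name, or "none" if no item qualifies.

delta

Target lambda = [t=204, t=247].
alpha [t=65, t=161] → before → candidate.
beta [t=18, t=72] → before → candidate.
delta [t=85, t=163] → before → candidate.
epsilon [t=63, t=155] → before → candidate.
eta [t=171, t=268] → contains → excluded.
iota [t=77, t=131] → before → candidate.
kappa [t=52, t=117] → before → candidate.
mu [t=140, t=291] → contains → excluded.
theta [t=211, t=247] → finishes → excluded.
zeta [t=211, t=240] → during → excluded.
Among candidates, latest end is t=163 → delta.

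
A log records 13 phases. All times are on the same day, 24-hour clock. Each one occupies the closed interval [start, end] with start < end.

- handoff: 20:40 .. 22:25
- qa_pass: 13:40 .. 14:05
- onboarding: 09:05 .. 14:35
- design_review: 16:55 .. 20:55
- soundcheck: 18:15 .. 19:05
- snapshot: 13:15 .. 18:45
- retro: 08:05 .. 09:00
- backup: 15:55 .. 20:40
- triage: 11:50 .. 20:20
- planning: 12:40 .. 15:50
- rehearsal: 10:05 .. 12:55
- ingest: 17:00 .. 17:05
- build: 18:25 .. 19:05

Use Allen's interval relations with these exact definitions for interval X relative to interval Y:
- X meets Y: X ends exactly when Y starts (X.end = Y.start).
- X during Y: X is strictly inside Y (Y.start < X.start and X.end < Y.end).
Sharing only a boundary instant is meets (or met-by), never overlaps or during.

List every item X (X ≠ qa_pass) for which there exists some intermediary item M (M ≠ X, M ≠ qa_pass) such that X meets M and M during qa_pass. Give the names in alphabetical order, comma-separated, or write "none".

Target qa_pass = [13:40, 14:05].
Intermediaries M with M during qa_pass: none.
Union: none.

none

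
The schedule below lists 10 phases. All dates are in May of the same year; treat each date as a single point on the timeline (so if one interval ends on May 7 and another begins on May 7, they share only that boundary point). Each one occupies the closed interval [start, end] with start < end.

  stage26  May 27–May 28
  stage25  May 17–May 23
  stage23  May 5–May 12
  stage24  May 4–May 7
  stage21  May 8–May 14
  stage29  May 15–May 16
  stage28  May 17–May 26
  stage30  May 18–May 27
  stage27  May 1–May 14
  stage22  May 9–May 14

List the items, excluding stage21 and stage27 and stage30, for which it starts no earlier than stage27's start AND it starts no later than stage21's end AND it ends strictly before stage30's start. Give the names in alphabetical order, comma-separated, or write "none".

stage22, stage23, stage24

Conditions: its start is no earlier than stage27's start (X.start >= May 1) AND its start is no later than stage21's end (X.start <= May 14) AND its end is strictly before stage30's start (X.end < May 18).
stage22: start May 9 >= May 1? ✓; start May 9 <= May 14? ✓; end May 14 < May 18? ✓ → yes.
stage23: start May 5 >= May 1? ✓; start May 5 <= May 14? ✓; end May 12 < May 18? ✓ → yes.
stage24: start May 4 >= May 1? ✓; start May 4 <= May 14? ✓; end May 7 < May 18? ✓ → yes.
stage25: start May 17 >= May 1? ✓; start May 17 <= May 14? ✗; end May 23 < May 18? ✗ → no.
stage26: start May 27 >= May 1? ✓; start May 27 <= May 14? ✗; end May 28 < May 18? ✗ → no.
stage28: start May 17 >= May 1? ✓; start May 17 <= May 14? ✗; end May 26 < May 18? ✗ → no.
stage29: start May 15 >= May 1? ✓; start May 15 <= May 14? ✗; end May 16 < May 18? ✓ → no.
Result: stage22, stage23, stage24.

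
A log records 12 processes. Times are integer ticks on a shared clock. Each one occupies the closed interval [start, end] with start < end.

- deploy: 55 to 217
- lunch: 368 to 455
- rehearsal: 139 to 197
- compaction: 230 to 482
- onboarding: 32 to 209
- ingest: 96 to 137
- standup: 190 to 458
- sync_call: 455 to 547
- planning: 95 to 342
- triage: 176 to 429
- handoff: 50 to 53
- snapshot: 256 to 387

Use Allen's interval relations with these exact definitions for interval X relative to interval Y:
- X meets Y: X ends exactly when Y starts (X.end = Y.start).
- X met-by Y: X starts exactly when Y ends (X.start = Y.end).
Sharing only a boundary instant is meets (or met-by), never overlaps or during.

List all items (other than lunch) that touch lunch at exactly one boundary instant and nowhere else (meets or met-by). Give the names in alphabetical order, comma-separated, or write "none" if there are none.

sync_call

Target lunch = [368, 455].
compaction [230, 482] → contains → no.
deploy [55, 217] → before → no.
handoff [50, 53] → before → no.
ingest [96, 137] → before → no.
onboarding [32, 209] → before → no.
planning [95, 342] → before → no.
rehearsal [139, 197] → before → no.
snapshot [256, 387] → overlaps → no.
standup [190, 458] → contains → no.
sync_call [455, 547] → met-by → yes.
triage [176, 429] → overlaps → no.
Result: sync_call.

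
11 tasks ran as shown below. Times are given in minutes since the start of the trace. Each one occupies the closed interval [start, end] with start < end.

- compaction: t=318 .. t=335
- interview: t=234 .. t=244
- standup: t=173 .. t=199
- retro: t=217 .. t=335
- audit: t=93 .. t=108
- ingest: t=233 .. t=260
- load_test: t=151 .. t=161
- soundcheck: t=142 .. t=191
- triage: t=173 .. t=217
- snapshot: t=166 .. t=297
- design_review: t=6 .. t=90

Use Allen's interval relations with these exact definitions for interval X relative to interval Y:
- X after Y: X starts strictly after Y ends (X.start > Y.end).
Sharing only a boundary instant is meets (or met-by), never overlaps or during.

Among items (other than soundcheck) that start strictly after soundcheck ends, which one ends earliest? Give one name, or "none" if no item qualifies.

interview

Target soundcheck = [t=142, t=191].
audit [t=93, t=108] → before → excluded.
compaction [t=318, t=335] → after → candidate.
design_review [t=6, t=90] → before → excluded.
ingest [t=233, t=260] → after → candidate.
interview [t=234, t=244] → after → candidate.
load_test [t=151, t=161] → during → excluded.
retro [t=217, t=335] → after → candidate.
snapshot [t=166, t=297] → overlapped-by → excluded.
standup [t=173, t=199] → overlapped-by → excluded.
triage [t=173, t=217] → overlapped-by → excluded.
Among candidates, earliest end is t=244 → interview.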